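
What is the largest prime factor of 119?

119 = 7 · 17
17 is prime.
So 119 = 7 · 17; the largest prime factor is 17.

17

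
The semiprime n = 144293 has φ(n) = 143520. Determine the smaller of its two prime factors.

φ(n) = (p−1)(q−1) = n − (p+q) + 1, so p + q = 144293 − 143520 + 1 = 774.
p and q are the roots of t² − 774t + 144293 = 0.
Discriminant: 774² − 4·144293 = 599076 − 577172 = 21904; √21904 = 148.
q = (774 − 148)/2 = 313, p = (774 + 148)/2 = 461.
Check: 313 · 461 = 144293.

313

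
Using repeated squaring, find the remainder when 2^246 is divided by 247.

220

2^1 ≡ 2 (mod 247)
2^2 ≡ 2^2 = 4 ≡ 4 (mod 247)
2^4 ≡ 4^2 = 16 ≡ 16 (mod 247)
2^8 ≡ 16^2 = 256 ≡ 9 (mod 247)
2^16 ≡ 9^2 = 81 ≡ 81 (mod 247)
2^32 ≡ 81^2 = 6561 ≡ 139 (mod 247)
2^64 ≡ 139^2 = 19321 ≡ 55 (mod 247)
2^128 ≡ 55^2 = 3025 ≡ 61 (mod 247)
246 = 128 + 64 + 32 + 16 + 4 + 2 in binary powers of 2.
So 2^246 ≡ 61 · 55 · 139 · 81 · 16 · 4 ≡ 220 (mod 247).
Since 220 ≠ 1, base 2 is a Fermat witness: 247 is composite.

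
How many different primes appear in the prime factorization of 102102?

102102 = 2 · 51051
51051 = 3 · 17017
17017 = 7 · 2431
2431 = 11 · 221
221 = 13 · 17
102102 = 2 · 3 · 7 · 11 · 13 · 17, which has 6 distinct prime factors.

6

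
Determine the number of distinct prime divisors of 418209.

418209 = 3 · 139403
139403 = 11 · 12673
12673 = 19 · 667
667 = 23 · 29
418209 = 3 · 11 · 19 · 23 · 29, which has 5 distinct prime factors.

5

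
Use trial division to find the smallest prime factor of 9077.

29

9077 is odd.
Digit sum 23, not divisible by 3.
Ends in 7: not divisible by 5.
7: 9077 = 7·1296 + 5
11: 9077 = 11·825 + 2
13: 9077 = 13·698 + 3
17: 9077 = 17·533 + 16
19: 9077 = 19·477 + 14
23: 9077 = 23·394 + 15
29: 9077 = 29·313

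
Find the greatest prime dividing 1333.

43

1333 = 31 · 43
43 is prime.
So 1333 = 31 · 43; the largest prime factor is 43.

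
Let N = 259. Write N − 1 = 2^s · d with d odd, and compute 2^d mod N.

29

259 − 1 = 258 = 2^1 · 129, so d = 129.
2^1 ≡ 2 (mod 259)
2^2 ≡ 2^2 = 4 ≡ 4 (mod 259)
2^4 ≡ 4^2 = 16 ≡ 16 (mod 259)
2^8 ≡ 16^2 = 256 ≡ 256 (mod 259)
2^16 ≡ 256^2 = 65536 ≡ 9 (mod 259)
2^32 ≡ 9^2 = 81 ≡ 81 (mod 259)
2^64 ≡ 81^2 = 6561 ≡ 86 (mod 259)
2^128 ≡ 86^2 = 7396 ≡ 144 (mod 259)
129 = 128 + 1 in binary powers of 2.
So 2^129 ≡ 144 · 2 ≡ 29 (mod 259).
Squaring chain: 29; never reaches −1, so base 2 is a Miller–Rabin witness that 259 is composite.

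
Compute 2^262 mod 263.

1

2^1 ≡ 2 (mod 263)
2^2 ≡ 2^2 = 4 ≡ 4 (mod 263)
2^4 ≡ 4^2 = 16 ≡ 16 (mod 263)
2^8 ≡ 16^2 = 256 ≡ 256 (mod 263)
2^16 ≡ 256^2 = 65536 ≡ 49 (mod 263)
2^32 ≡ 49^2 = 2401 ≡ 34 (mod 263)
2^64 ≡ 34^2 = 1156 ≡ 104 (mod 263)
2^128 ≡ 104^2 = 10816 ≡ 33 (mod 263)
2^256 ≡ 33^2 = 1089 ≡ 37 (mod 263)
262 = 256 + 4 + 2 in binary powers of 2.
So 2^262 ≡ 37 · 16 · 4 ≡ 1 (mod 263).
Since the result is 1, base 2 gives no evidence that 263 is composite.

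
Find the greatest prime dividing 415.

83

415 = 5 · 83
83 is prime.
So 415 = 5 · 83; the largest prime factor is 83.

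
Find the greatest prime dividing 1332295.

1332295 = 5 · 266459
266459 = 41 · 6499
6499 = 67 · 97
97 is prime.
So 1332295 = 5 · 41 · 67 · 97; the largest prime factor is 97.

97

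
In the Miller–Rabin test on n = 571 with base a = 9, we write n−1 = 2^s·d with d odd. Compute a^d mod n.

1

571 − 1 = 570 = 2^1 · 285, so d = 285.
9^1 ≡ 9 (mod 571)
9^2 ≡ 9^2 = 81 ≡ 81 (mod 571)
9^4 ≡ 81^2 = 6561 ≡ 280 (mod 571)
9^8 ≡ 280^2 = 78400 ≡ 173 (mod 571)
9^16 ≡ 173^2 = 29929 ≡ 237 (mod 571)
9^32 ≡ 237^2 = 56169 ≡ 211 (mod 571)
9^64 ≡ 211^2 = 44521 ≡ 554 (mod 571)
9^128 ≡ 554^2 = 306916 ≡ 289 (mod 571)
9^256 ≡ 289^2 = 83521 ≡ 155 (mod 571)
285 = 256 + 16 + 8 + 4 + 1 in binary powers of 2.
So 9^285 ≡ 155 · 237 · 173 · 280 · 9 ≡ 1 (mod 571).
Since 9^d ≡ 1 (mod 571), base 9 does not prove 571 composite.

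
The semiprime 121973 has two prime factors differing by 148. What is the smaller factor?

Since p = q + 148, we have 121973 = q(q + 148), so q² + 148q − 121973 = 0.
Discriminant: 148² + 4·121973 = 21904 + 487892 = 509796; √509796 = 714.
q = (−148 + 714)/2 = 283, and p = q + 148 = 431.
Check: 283 · 431 = 121973.

283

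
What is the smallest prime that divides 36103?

79

36103 is odd.
Digit sum 13, not divisible by 3.
Ends in 3: not divisible by 5.
7: 36103 = 7·5157 + 4
11: 36103 = 11·3282 + 1
13: 36103 = 13·2777 + 2
17: 36103 = 17·2123 + 12
19: 36103 = 19·1900 + 3
23: 36103 = 23·1569 + 16
29: 36103 = 29·1244 + 27
31: 36103 = 31·1164 + 19
37: 36103 = 37·975 + 28
41: 36103 = 41·880 + 23
43: 36103 = 43·839 + 26
47: 36103 = 47·768 + 7
53: 36103 = 53·681 + 10
59: 36103 = 59·611 + 54
61: 36103 = 61·591 + 52
67: 36103 = 67·538 + 57
71: 36103 = 71·508 + 35
73: 36103 = 73·494 + 41
79: 36103 = 79·457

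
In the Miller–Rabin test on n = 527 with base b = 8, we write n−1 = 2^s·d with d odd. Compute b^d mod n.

527 − 1 = 526 = 2^1 · 263, so d = 263.
8^1 ≡ 8 (mod 527)
8^2 ≡ 8^2 = 64 ≡ 64 (mod 527)
8^4 ≡ 64^2 = 4096 ≡ 407 (mod 527)
8^8 ≡ 407^2 = 165649 ≡ 171 (mod 527)
8^16 ≡ 171^2 = 29241 ≡ 256 (mod 527)
8^32 ≡ 256^2 = 65536 ≡ 188 (mod 527)
8^64 ≡ 188^2 = 35344 ≡ 35 (mod 527)
8^128 ≡ 35^2 = 1225 ≡ 171 (mod 527)
8^256 ≡ 171^2 = 29241 ≡ 256 (mod 527)
263 = 256 + 4 + 2 + 1 in binary powers of 2.
So 8^263 ≡ 256 · 407 · 64 · 8 ≡ 202 (mod 527).
Squaring chain: 202; never reaches −1, so base 8 is a Miller–Rabin witness that 527 is composite.

202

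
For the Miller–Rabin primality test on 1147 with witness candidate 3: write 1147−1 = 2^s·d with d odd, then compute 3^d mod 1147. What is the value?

1147 − 1 = 1146 = 2^1 · 573, so d = 573.
3^1 ≡ 3 (mod 1147)
3^2 ≡ 3^2 = 9 ≡ 9 (mod 1147)
3^4 ≡ 9^2 = 81 ≡ 81 (mod 1147)
3^8 ≡ 81^2 = 6561 ≡ 826 (mod 1147)
3^16 ≡ 826^2 = 682276 ≡ 958 (mod 1147)
3^32 ≡ 958^2 = 917764 ≡ 164 (mod 1147)
3^64 ≡ 164^2 = 26896 ≡ 515 (mod 1147)
3^128 ≡ 515^2 = 265225 ≡ 268 (mod 1147)
3^256 ≡ 268^2 = 71824 ≡ 710 (mod 1147)
3^512 ≡ 710^2 = 504100 ≡ 567 (mod 1147)
573 = 512 + 32 + 16 + 8 + 4 + 1 in binary powers of 2.
So 3^573 ≡ 567 · 164 · 958 · 826 · 81 · 3 ≡ 492 (mod 1147).
Squaring chain: 492; never reaches −1, so base 3 is a Miller–Rabin witness that 1147 is composite.

492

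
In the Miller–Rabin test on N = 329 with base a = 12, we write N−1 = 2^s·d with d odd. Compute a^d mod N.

329 − 1 = 328 = 2^3 · 41, so d = 41.
12^1 ≡ 12 (mod 329)
12^2 ≡ 12^2 = 144 ≡ 144 (mod 329)
12^4 ≡ 144^2 = 20736 ≡ 9 (mod 329)
12^8 ≡ 9^2 = 81 ≡ 81 (mod 329)
12^16 ≡ 81^2 = 6561 ≡ 310 (mod 329)
12^32 ≡ 310^2 = 96100 ≡ 32 (mod 329)
41 = 32 + 8 + 1 in binary powers of 2.
So 12^41 ≡ 32 · 81 · 12 ≡ 178 (mod 329).
Squaring chain: 178 → 100 → 130; never reaches −1, so base 12 is a Miller–Rabin witness that 329 is composite.

178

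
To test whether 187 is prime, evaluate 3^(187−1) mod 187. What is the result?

3^1 ≡ 3 (mod 187)
3^2 ≡ 3^2 = 9 ≡ 9 (mod 187)
3^4 ≡ 9^2 = 81 ≡ 81 (mod 187)
3^8 ≡ 81^2 = 6561 ≡ 16 (mod 187)
3^16 ≡ 16^2 = 256 ≡ 69 (mod 187)
3^32 ≡ 69^2 = 4761 ≡ 86 (mod 187)
3^64 ≡ 86^2 = 7396 ≡ 103 (mod 187)
3^128 ≡ 103^2 = 10609 ≡ 137 (mod 187)
186 = 128 + 32 + 16 + 8 + 2 in binary powers of 2.
So 3^186 ≡ 137 · 86 · 69 · 16 · 9 ≡ 25 (mod 187).
Since 25 ≠ 1, base 3 is a Fermat witness: 187 is composite.

25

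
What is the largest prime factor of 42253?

47

42253 = 29 · 1457
1457 = 31 · 47
47 is prime.
So 42253 = 29 · 31 · 47; the largest prime factor is 47.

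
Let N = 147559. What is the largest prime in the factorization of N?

147559 = 41 · 3599
3599 = 59 · 61
61 is prime.
So 147559 = 41 · 59 · 61; the largest prime factor is 61.

61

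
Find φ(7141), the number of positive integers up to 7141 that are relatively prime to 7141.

6912

Factor: 7141 = 37 · 193.
φ(7141) = (37−1) · (193−1) = 36 · 192 = 6912.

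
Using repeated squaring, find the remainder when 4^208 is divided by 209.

4^1 ≡ 4 (mod 209)
4^2 ≡ 4^2 = 16 ≡ 16 (mod 209)
4^4 ≡ 16^2 = 256 ≡ 47 (mod 209)
4^8 ≡ 47^2 = 2209 ≡ 119 (mod 209)
4^16 ≡ 119^2 = 14161 ≡ 158 (mod 209)
4^32 ≡ 158^2 = 24964 ≡ 93 (mod 209)
4^64 ≡ 93^2 = 8649 ≡ 80 (mod 209)
4^128 ≡ 80^2 = 6400 ≡ 130 (mod 209)
208 = 128 + 64 + 16 in binary powers of 2.
So 4^208 ≡ 130 · 80 · 158 ≡ 42 (mod 209).
Since 42 ≠ 1, base 4 is a Fermat witness: 209 is composite.

42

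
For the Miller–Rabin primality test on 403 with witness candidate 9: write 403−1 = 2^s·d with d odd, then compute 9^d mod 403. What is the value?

287

403 − 1 = 402 = 2^1 · 201, so d = 201.
9^1 ≡ 9 (mod 403)
9^2 ≡ 9^2 = 81 ≡ 81 (mod 403)
9^4 ≡ 81^2 = 6561 ≡ 113 (mod 403)
9^8 ≡ 113^2 = 12769 ≡ 276 (mod 403)
9^16 ≡ 276^2 = 76176 ≡ 9 (mod 403)
9^32 ≡ 9^2 = 81 ≡ 81 (mod 403)
9^64 ≡ 81^2 = 6561 ≡ 113 (mod 403)
9^128 ≡ 113^2 = 12769 ≡ 276 (mod 403)
201 = 128 + 64 + 8 + 1 in binary powers of 2.
So 9^201 ≡ 276 · 113 · 276 · 9 ≡ 287 (mod 403).
Squaring chain: 287; never reaches −1, so base 9 is a Miller–Rabin witness that 403 is composite.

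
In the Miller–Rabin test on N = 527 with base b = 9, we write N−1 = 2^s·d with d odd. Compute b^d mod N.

527 − 1 = 526 = 2^1 · 263, so d = 263.
9^1 ≡ 9 (mod 527)
9^2 ≡ 9^2 = 81 ≡ 81 (mod 527)
9^4 ≡ 81^2 = 6561 ≡ 237 (mod 527)
9^8 ≡ 237^2 = 56169 ≡ 307 (mod 527)
9^16 ≡ 307^2 = 94249 ≡ 443 (mod 527)
9^32 ≡ 443^2 = 196249 ≡ 205 (mod 527)
9^64 ≡ 205^2 = 42025 ≡ 392 (mod 527)
9^128 ≡ 392^2 = 153664 ≡ 307 (mod 527)
9^256 ≡ 307^2 = 94249 ≡ 443 (mod 527)
263 = 256 + 4 + 2 + 1 in binary powers of 2.
So 9^263 ≡ 443 · 237 · 81 · 9 ≡ 121 (mod 527).
Squaring chain: 121; never reaches −1, so base 9 is a Miller–Rabin witness that 527 is composite.

121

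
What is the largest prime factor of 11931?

97

11931 = 3 · 3977
3977 = 41 · 97
97 is prime.
So 11931 = 3 · 41 · 97; the largest prime factor is 97.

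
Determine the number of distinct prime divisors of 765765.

765765 = 3^2 · 85085
85085 = 5 · 17017
17017 = 7 · 2431
2431 = 11 · 221
221 = 13 · 17
765765 = 3^2 · 5 · 7 · 11 · 13 · 17, which has 6 distinct prime factors.

6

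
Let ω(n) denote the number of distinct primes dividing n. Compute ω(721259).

5

721259 = 7 · 103037
103037 = 11 · 9367
9367 = 17 · 551
551 = 19 · 29
721259 = 7 · 11 · 17 · 19 · 29, which has 5 distinct prime factors.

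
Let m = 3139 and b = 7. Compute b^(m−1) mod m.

173

7^1 ≡ 7 (mod 3139)
7^2 ≡ 7^2 = 49 ≡ 49 (mod 3139)
7^4 ≡ 49^2 = 2401 ≡ 2401 (mod 3139)
7^8 ≡ 2401^2 = 5764801 ≡ 1597 (mod 3139)
7^16 ≡ 1597^2 = 2550409 ≡ 1541 (mod 3139)
7^32 ≡ 1541^2 = 2374681 ≡ 1597 (mod 3139)
7^64 ≡ 1597^2 = 2550409 ≡ 1541 (mod 3139)
7^128 ≡ 1541^2 = 2374681 ≡ 1597 (mod 3139)
7^256 ≡ 1597^2 = 2550409 ≡ 1541 (mod 3139)
7^512 ≡ 1541^2 = 2374681 ≡ 1597 (mod 3139)
7^1024 ≡ 1597^2 = 2550409 ≡ 1541 (mod 3139)
7^2048 ≡ 1541^2 = 2374681 ≡ 1597 (mod 3139)
3138 = 2048 + 1024 + 64 + 2 in binary powers of 2.
So 7^3138 ≡ 1597 · 1541 · 1541 · 49 ≡ 173 (mod 3139).
Since 173 ≠ 1, base 7 is a Fermat witness: 3139 is composite.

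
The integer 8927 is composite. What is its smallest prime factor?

8927 is odd.
Digit sum 26, not divisible by 3.
Ends in 7: not divisible by 5.
7: 8927 = 7·1275 + 2
11: 8927 = 11·811 + 6
13: 8927 = 13·686 + 9
17: 8927 = 17·525 + 2
19: 8927 = 19·469 + 16
23: 8927 = 23·388 + 3
29: 8927 = 29·307 + 24
31: 8927 = 31·287 + 30
37: 8927 = 37·241 + 10
41: 8927 = 41·217 + 30
43: 8927 = 43·207 + 26
47: 8927 = 47·189 + 44
53: 8927 = 53·168 + 23
59: 8927 = 59·151 + 18
61: 8927 = 61·146 + 21
67: 8927 = 67·133 + 16
71: 8927 = 71·125 + 52
73: 8927 = 73·122 + 21
79: 8927 = 79·113

79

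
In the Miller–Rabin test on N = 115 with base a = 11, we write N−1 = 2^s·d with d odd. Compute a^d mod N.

86

115 − 1 = 114 = 2^1 · 57, so d = 57.
11^1 ≡ 11 (mod 115)
11^2 ≡ 11^2 = 121 ≡ 6 (mod 115)
11^4 ≡ 6^2 = 36 ≡ 36 (mod 115)
11^8 ≡ 36^2 = 1296 ≡ 31 (mod 115)
11^16 ≡ 31^2 = 961 ≡ 41 (mod 115)
11^32 ≡ 41^2 = 1681 ≡ 71 (mod 115)
57 = 32 + 16 + 8 + 1 in binary powers of 2.
So 11^57 ≡ 71 · 41 · 31 · 11 ≡ 86 (mod 115).
Squaring chain: 86; never reaches −1, so base 11 is a Miller–Rabin witness that 115 is composite.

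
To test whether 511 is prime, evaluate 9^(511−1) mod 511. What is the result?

9^1 ≡ 9 (mod 511)
9^2 ≡ 9^2 = 81 ≡ 81 (mod 511)
9^4 ≡ 81^2 = 6561 ≡ 429 (mod 511)
9^8 ≡ 429^2 = 184041 ≡ 81 (mod 511)
9^16 ≡ 81^2 = 6561 ≡ 429 (mod 511)
9^32 ≡ 429^2 = 184041 ≡ 81 (mod 511)
9^64 ≡ 81^2 = 6561 ≡ 429 (mod 511)
9^128 ≡ 429^2 = 184041 ≡ 81 (mod 511)
9^256 ≡ 81^2 = 6561 ≡ 429 (mod 511)
510 = 256 + 128 + 64 + 32 + 16 + 8 + 4 + 2 in binary powers of 2.
So 9^510 ≡ 429 · 81 · 429 · 81 · 429 · 81 · 429 · 81 ≡ 1 (mod 511).
Since the result is 1, base 9 gives no evidence that 511 is composite.

1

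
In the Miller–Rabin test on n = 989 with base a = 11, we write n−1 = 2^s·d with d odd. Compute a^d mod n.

989 − 1 = 988 = 2^2 · 247, so d = 247.
11^1 ≡ 11 (mod 989)
11^2 ≡ 11^2 = 121 ≡ 121 (mod 989)
11^4 ≡ 121^2 = 14641 ≡ 795 (mod 989)
11^8 ≡ 795^2 = 632025 ≡ 54 (mod 989)
11^16 ≡ 54^2 = 2916 ≡ 938 (mod 989)
11^32 ≡ 938^2 = 879844 ≡ 623 (mod 989)
11^64 ≡ 623^2 = 388129 ≡ 441 (mod 989)
11^128 ≡ 441^2 = 194481 ≡ 637 (mod 989)
247 = 128 + 64 + 32 + 16 + 4 + 2 + 1 in binary powers of 2.
So 11^247 ≡ 637 · 441 · 623 · 938 · 795 · 121 · 11 ≡ 465 (mod 989).
Squaring chain: 465 → 623; never reaches −1, so base 11 is a Miller–Rabin witness that 989 is composite.

465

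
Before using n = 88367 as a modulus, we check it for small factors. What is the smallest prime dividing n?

97

88367 is odd.
Digit sum 32, not divisible by 3.
Ends in 7: not divisible by 5.
7: 88367 = 7·12623 + 6
11: 88367 = 11·8033 + 4
13: 88367 = 13·6797 + 6
17: 88367 = 17·5198 + 1
19: 88367 = 19·4650 + 17
23: 88367 = 23·3842 + 1
29: 88367 = 29·3047 + 4
31: 88367 = 31·2850 + 17
37: 88367 = 37·2388 + 11
41: 88367 = 41·2155 + 12
43: 88367 = 43·2055 + 2
47: 88367 = 47·1880 + 7
53: 88367 = 53·1667 + 16
59: 88367 = 59·1497 + 44
61: 88367 = 61·1448 + 39
67: 88367 = 67·1318 + 61
71: 88367 = 71·1244 + 43
73: 88367 = 73·1210 + 37
79: 88367 = 79·1118 + 45
83: 88367 = 83·1064 + 55
89: 88367 = 89·992 + 79
97: 88367 = 97·911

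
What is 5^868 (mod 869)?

356

5^1 ≡ 5 (mod 869)
5^2 ≡ 5^2 = 25 ≡ 25 (mod 869)
5^4 ≡ 25^2 = 625 ≡ 625 (mod 869)
5^8 ≡ 625^2 = 390625 ≡ 444 (mod 869)
5^16 ≡ 444^2 = 197136 ≡ 742 (mod 869)
5^32 ≡ 742^2 = 550564 ≡ 487 (mod 869)
5^64 ≡ 487^2 = 237169 ≡ 801 (mod 869)
5^128 ≡ 801^2 = 641601 ≡ 279 (mod 869)
5^256 ≡ 279^2 = 77841 ≡ 500 (mod 869)
5^512 ≡ 500^2 = 250000 ≡ 597 (mod 869)
868 = 512 + 256 + 64 + 32 + 4 in binary powers of 2.
So 5^868 ≡ 597 · 500 · 801 · 487 · 625 ≡ 356 (mod 869).
Since 356 ≠ 1, base 5 is a Fermat witness: 869 is composite.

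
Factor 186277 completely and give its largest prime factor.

186277 = 7 · 26611
26611 = 13 · 2047
2047 = 23 · 89
89 is prime.
So 186277 = 7 · 13 · 23 · 89; the largest prime factor is 89.

89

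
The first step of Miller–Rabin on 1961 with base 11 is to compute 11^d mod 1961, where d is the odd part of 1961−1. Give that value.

1961 − 1 = 1960 = 2^3 · 245, so d = 245.
11^1 ≡ 11 (mod 1961)
11^2 ≡ 11^2 = 121 ≡ 121 (mod 1961)
11^4 ≡ 121^2 = 14641 ≡ 914 (mod 1961)
11^8 ≡ 914^2 = 835396 ≡ 10 (mod 1961)
11^16 ≡ 10^2 = 100 ≡ 100 (mod 1961)
11^32 ≡ 100^2 = 10000 ≡ 195 (mod 1961)
11^64 ≡ 195^2 = 38025 ≡ 766 (mod 1961)
11^128 ≡ 766^2 = 586756 ≡ 417 (mod 1961)
245 = 128 + 64 + 32 + 16 + 4 + 1 in binary powers of 2.
So 11^245 ≡ 417 · 766 · 195 · 100 · 914 · 11 ≡ 1544 (mod 1961).
Squaring chain: 1544 → 1321 → 1712; never reaches −1, so base 11 is a Miller–Rabin witness that 1961 is composite.

1544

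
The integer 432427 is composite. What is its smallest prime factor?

41

432427 is odd.
Digit sum 22, not divisible by 3.
Ends in 7: not divisible by 5.
7: 432427 = 7·61775 + 2
11: 432427 = 11·39311 + 6
13: 432427 = 13·33263 + 8
17: 432427 = 17·25436 + 15
19: 432427 = 19·22759 + 6
23: 432427 = 23·18801 + 4
29: 432427 = 29·14911 + 8
31: 432427 = 31·13949 + 8
37: 432427 = 37·11687 + 8
41: 432427 = 41·10547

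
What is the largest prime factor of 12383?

61

12383 = 7 · 1769
1769 = 29 · 61
61 is prime.
So 12383 = 7 · 29 · 61; the largest prime factor is 61.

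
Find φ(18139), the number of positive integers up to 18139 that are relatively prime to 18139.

15360

Factor: 18139 = 11 · 17 · 97.
φ(18139) = (11−1) · (17−1) · (97−1) = 10 · 16 · 96 = 15360.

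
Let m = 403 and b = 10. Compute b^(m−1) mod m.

10^1 ≡ 10 (mod 403)
10^2 ≡ 10^2 = 100 ≡ 100 (mod 403)
10^4 ≡ 100^2 = 10000 ≡ 328 (mod 403)
10^8 ≡ 328^2 = 107584 ≡ 386 (mod 403)
10^16 ≡ 386^2 = 148996 ≡ 289 (mod 403)
10^32 ≡ 289^2 = 83521 ≡ 100 (mod 403)
10^64 ≡ 100^2 = 10000 ≡ 328 (mod 403)
10^128 ≡ 328^2 = 107584 ≡ 386 (mod 403)
10^256 ≡ 386^2 = 148996 ≡ 289 (mod 403)
402 = 256 + 128 + 16 + 2 in binary powers of 2.
So 10^402 ≡ 289 · 386 · 289 · 100 ≡ 66 (mod 403).
Since 66 ≠ 1, base 10 is a Fermat witness: 403 is composite.

66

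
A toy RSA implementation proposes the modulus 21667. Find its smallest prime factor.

47

21667 is odd.
Digit sum 22, not divisible by 3.
Ends in 7: not divisible by 5.
7: 21667 = 7·3095 + 2
11: 21667 = 11·1969 + 8
13: 21667 = 13·1666 + 9
17: 21667 = 17·1274 + 9
19: 21667 = 19·1140 + 7
23: 21667 = 23·942 + 1
29: 21667 = 29·747 + 4
31: 21667 = 31·698 + 29
37: 21667 = 37·585 + 22
41: 21667 = 41·528 + 19
43: 21667 = 43·503 + 38
47: 21667 = 47·461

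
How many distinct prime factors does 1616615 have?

6

1616615 = 5 · 323323
323323 = 7 · 46189
46189 = 11 · 4199
4199 = 13 · 323
323 = 17 · 19
1616615 = 5 · 7 · 11 · 13 · 17 · 19, which has 6 distinct prime factors.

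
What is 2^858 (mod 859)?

1

2^1 ≡ 2 (mod 859)
2^2 ≡ 2^2 = 4 ≡ 4 (mod 859)
2^4 ≡ 4^2 = 16 ≡ 16 (mod 859)
2^8 ≡ 16^2 = 256 ≡ 256 (mod 859)
2^16 ≡ 256^2 = 65536 ≡ 252 (mod 859)
2^32 ≡ 252^2 = 63504 ≡ 797 (mod 859)
2^64 ≡ 797^2 = 635209 ≡ 408 (mod 859)
2^128 ≡ 408^2 = 166464 ≡ 677 (mod 859)
2^256 ≡ 677^2 = 458329 ≡ 482 (mod 859)
2^512 ≡ 482^2 = 232324 ≡ 394 (mod 859)
858 = 512 + 256 + 64 + 16 + 8 + 2 in binary powers of 2.
So 2^858 ≡ 394 · 482 · 408 · 252 · 256 · 4 ≡ 1 (mod 859).
Since the result is 1, base 2 gives no evidence that 859 is composite.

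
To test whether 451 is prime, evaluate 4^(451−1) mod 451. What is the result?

4^1 ≡ 4 (mod 451)
4^2 ≡ 4^2 = 16 ≡ 16 (mod 451)
4^4 ≡ 16^2 = 256 ≡ 256 (mod 451)
4^8 ≡ 256^2 = 65536 ≡ 141 (mod 451)
4^16 ≡ 141^2 = 19881 ≡ 37 (mod 451)
4^32 ≡ 37^2 = 1369 ≡ 16 (mod 451)
4^64 ≡ 16^2 = 256 ≡ 256 (mod 451)
4^128 ≡ 256^2 = 65536 ≡ 141 (mod 451)
4^256 ≡ 141^2 = 19881 ≡ 37 (mod 451)
450 = 256 + 128 + 64 + 2 in binary powers of 2.
So 4^450 ≡ 37 · 141 · 256 · 16 ≡ 1 (mod 451).
Since the result is 1, base 4 gives no evidence that 451 is composite.

1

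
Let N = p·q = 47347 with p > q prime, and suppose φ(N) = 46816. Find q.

113

φ(n) = (p−1)(q−1) = n − (p+q) + 1, so p + q = 47347 − 46816 + 1 = 532.
p and q are the roots of t² − 532t + 47347 = 0.
Discriminant: 532² − 4·47347 = 283024 − 189388 = 93636; √93636 = 306.
q = (532 − 306)/2 = 113, p = (532 + 306)/2 = 419.
Check: 113 · 419 = 47347.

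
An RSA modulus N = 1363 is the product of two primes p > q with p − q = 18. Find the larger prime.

47

Since p = q + 18, we have 1363 = q(q + 18), so q² + 18q − 1363 = 0.
Discriminant: 18² + 4·1363 = 324 + 5452 = 5776; √5776 = 76.
q = (−18 + 76)/2 = 29, and p = q + 18 = 47.
Check: 29 · 47 = 1363.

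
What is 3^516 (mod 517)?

487

3^1 ≡ 3 (mod 517)
3^2 ≡ 3^2 = 9 ≡ 9 (mod 517)
3^4 ≡ 9^2 = 81 ≡ 81 (mod 517)
3^8 ≡ 81^2 = 6561 ≡ 357 (mod 517)
3^16 ≡ 357^2 = 127449 ≡ 267 (mod 517)
3^32 ≡ 267^2 = 71289 ≡ 460 (mod 517)
3^64 ≡ 460^2 = 211600 ≡ 147 (mod 517)
3^128 ≡ 147^2 = 21609 ≡ 412 (mod 517)
3^256 ≡ 412^2 = 169744 ≡ 168 (mod 517)
3^512 ≡ 168^2 = 28224 ≡ 306 (mod 517)
516 = 512 + 4 in binary powers of 2.
So 3^516 ≡ 306 · 81 ≡ 487 (mod 517).
Since 487 ≠ 1, base 3 is a Fermat witness: 517 is composite.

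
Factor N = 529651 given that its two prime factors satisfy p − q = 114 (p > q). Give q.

Since p = q + 114, we have 529651 = q(q + 114), so q² + 114q − 529651 = 0.
Discriminant: 114² + 4·529651 = 12996 + 2118604 = 2131600; √2131600 = 1460.
q = (−114 + 1460)/2 = 673, and p = q + 114 = 787.
Check: 673 · 787 = 529651.

673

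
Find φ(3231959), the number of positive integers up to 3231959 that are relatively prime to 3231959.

3164832

Factor: 3231959 = 109 · 149 · 199.
φ(3231959) = (109−1) · (149−1) · (199−1) = 108 · 148 · 198 = 3164832.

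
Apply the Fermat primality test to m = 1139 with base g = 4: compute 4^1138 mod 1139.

33

4^1 ≡ 4 (mod 1139)
4^2 ≡ 4^2 = 16 ≡ 16 (mod 1139)
4^4 ≡ 16^2 = 256 ≡ 256 (mod 1139)
4^8 ≡ 256^2 = 65536 ≡ 613 (mod 1139)
4^16 ≡ 613^2 = 375769 ≡ 1038 (mod 1139)
4^32 ≡ 1038^2 = 1077444 ≡ 1089 (mod 1139)
4^64 ≡ 1089^2 = 1185921 ≡ 222 (mod 1139)
4^128 ≡ 222^2 = 49284 ≡ 307 (mod 1139)
4^256 ≡ 307^2 = 94249 ≡ 851 (mod 1139)
4^512 ≡ 851^2 = 724201 ≡ 936 (mod 1139)
4^1024 ≡ 936^2 = 876096 ≡ 205 (mod 1139)
1138 = 1024 + 64 + 32 + 16 + 2 in binary powers of 2.
So 4^1138 ≡ 205 · 222 · 1089 · 1038 · 16 ≡ 33 (mod 1139).
Since 33 ≠ 1, base 4 is a Fermat witness: 1139 is composite.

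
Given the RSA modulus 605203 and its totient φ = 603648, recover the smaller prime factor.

φ(n) = (p−1)(q−1) = n − (p+q) + 1, so p + q = 605203 − 603648 + 1 = 1556.
p and q are the roots of t² − 1556t + 605203 = 0.
Discriminant: 1556² − 4·605203 = 2421136 − 2420812 = 324; √324 = 18.
q = (1556 − 18)/2 = 769, p = (1556 + 18)/2 = 787.
Check: 769 · 787 = 605203.

769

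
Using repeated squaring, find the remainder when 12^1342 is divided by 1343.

168

12^1 ≡ 12 (mod 1343)
12^2 ≡ 12^2 = 144 ≡ 144 (mod 1343)
12^4 ≡ 144^2 = 20736 ≡ 591 (mod 1343)
12^8 ≡ 591^2 = 349281 ≡ 101 (mod 1343)
12^16 ≡ 101^2 = 10201 ≡ 800 (mod 1343)
12^32 ≡ 800^2 = 640000 ≡ 732 (mod 1343)
12^64 ≡ 732^2 = 535824 ≡ 1310 (mod 1343)
12^128 ≡ 1310^2 = 1716100 ≡ 1089 (mod 1343)
12^256 ≡ 1089^2 = 1185921 ≡ 52 (mod 1343)
12^512 ≡ 52^2 = 2704 ≡ 18 (mod 1343)
12^1024 ≡ 18^2 = 324 ≡ 324 (mod 1343)
1342 = 1024 + 256 + 32 + 16 + 8 + 4 + 2 in binary powers of 2.
So 12^1342 ≡ 324 · 52 · 732 · 800 · 101 · 591 · 144 ≡ 168 (mod 1343).
Since 168 ≠ 1, base 12 is a Fermat witness: 1343 is composite.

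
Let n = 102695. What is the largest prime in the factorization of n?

102695 = 5 · 20539
20539 = 19 · 1081
1081 = 23 · 47
47 is prime.
So 102695 = 5 · 19 · 23 · 47; the largest prime factor is 47.

47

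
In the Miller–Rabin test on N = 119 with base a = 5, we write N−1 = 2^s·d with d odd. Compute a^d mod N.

119 − 1 = 118 = 2^1 · 59, so d = 59.
5^1 ≡ 5 (mod 119)
5^2 ≡ 5^2 = 25 ≡ 25 (mod 119)
5^4 ≡ 25^2 = 625 ≡ 30 (mod 119)
5^8 ≡ 30^2 = 900 ≡ 67 (mod 119)
5^16 ≡ 67^2 = 4489 ≡ 86 (mod 119)
5^32 ≡ 86^2 = 7396 ≡ 18 (mod 119)
59 = 32 + 16 + 8 + 2 + 1 in binary powers of 2.
So 5^59 ≡ 18 · 86 · 67 · 25 · 5 ≡ 45 (mod 119).
Squaring chain: 45; never reaches −1, so base 5 is a Miller–Rabin witness that 119 is composite.

45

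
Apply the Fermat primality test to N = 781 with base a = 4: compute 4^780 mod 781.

474

4^1 ≡ 4 (mod 781)
4^2 ≡ 4^2 = 16 ≡ 16 (mod 781)
4^4 ≡ 16^2 = 256 ≡ 256 (mod 781)
4^8 ≡ 256^2 = 65536 ≡ 713 (mod 781)
4^16 ≡ 713^2 = 508369 ≡ 719 (mod 781)
4^32 ≡ 719^2 = 516961 ≡ 720 (mod 781)
4^64 ≡ 720^2 = 518400 ≡ 597 (mod 781)
4^128 ≡ 597^2 = 356409 ≡ 273 (mod 781)
4^256 ≡ 273^2 = 74529 ≡ 334 (mod 781)
4^512 ≡ 334^2 = 111556 ≡ 654 (mod 781)
780 = 512 + 256 + 8 + 4 in binary powers of 2.
So 4^780 ≡ 654 · 334 · 713 · 256 ≡ 474 (mod 781).
Since 474 ≠ 1, base 4 is a Fermat witness: 781 is composite.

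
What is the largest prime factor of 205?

41

205 = 5 · 41
41 is prime.
So 205 = 5 · 41; the largest prime factor is 41.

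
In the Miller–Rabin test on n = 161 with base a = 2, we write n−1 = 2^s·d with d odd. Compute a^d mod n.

32

161 − 1 = 160 = 2^5 · 5, so d = 5.
2^1 ≡ 2 (mod 161)
2^2 ≡ 2^2 = 4 ≡ 4 (mod 161)
2^4 ≡ 4^2 = 16 ≡ 16 (mod 161)
5 = 4 + 1 in binary powers of 2.
So 2^5 ≡ 16 · 2 ≡ 32 (mod 161).
Squaring chain: 32 → 58 → 144 → 128 → 123; never reaches −1, so base 2 is a Miller–Rabin witness that 161 is composite.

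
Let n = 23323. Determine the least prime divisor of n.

23323 is odd.
Digit sum 13, not divisible by 3.
Ends in 3: not divisible by 5.
7: 23323 = 7·3331 + 6
11: 23323 = 11·2120 + 3
13: 23323 = 13·1794 + 1
17: 23323 = 17·1371 + 16
19: 23323 = 19·1227 + 10
23: 23323 = 23·1014 + 1
29: 23323 = 29·804 + 7
31: 23323 = 31·752 + 11
37: 23323 = 37·630 + 13
41: 23323 = 41·568 + 35
43: 23323 = 43·542 + 17
47: 23323 = 47·496 + 11
53: 23323 = 53·440 + 3
59: 23323 = 59·395 + 18
61: 23323 = 61·382 + 21
67: 23323 = 67·348 + 7
71: 23323 = 71·328 + 35
73: 23323 = 73·319 + 36
79: 23323 = 79·295 + 18
83: 23323 = 83·281

83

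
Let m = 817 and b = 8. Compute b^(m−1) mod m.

8^1 ≡ 8 (mod 817)
8^2 ≡ 8^2 = 64 ≡ 64 (mod 817)
8^4 ≡ 64^2 = 4096 ≡ 11 (mod 817)
8^8 ≡ 11^2 = 121 ≡ 121 (mod 817)
8^16 ≡ 121^2 = 14641 ≡ 752 (mod 817)
8^32 ≡ 752^2 = 565504 ≡ 140 (mod 817)
8^64 ≡ 140^2 = 19600 ≡ 809 (mod 817)
8^128 ≡ 809^2 = 654481 ≡ 64 (mod 817)
8^256 ≡ 64^2 = 4096 ≡ 11 (mod 817)
8^512 ≡ 11^2 = 121 ≡ 121 (mod 817)
816 = 512 + 256 + 32 + 16 in binary powers of 2.
So 8^816 ≡ 121 · 11 · 140 · 752 ≡ 742 (mod 817).
Since 742 ≠ 1, base 8 is a Fermat witness: 817 is composite.

742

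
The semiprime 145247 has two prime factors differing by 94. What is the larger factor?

Since p = q + 94, we have 145247 = q(q + 94), so q² + 94q − 145247 = 0.
Discriminant: 94² + 4·145247 = 8836 + 580988 = 589824; √589824 = 768.
q = (−94 + 768)/2 = 337, and p = q + 94 = 431.
Check: 337 · 431 = 145247.

431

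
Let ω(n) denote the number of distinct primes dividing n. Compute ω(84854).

84854 = 2 · 42427
42427 = 7 · 6061
6061 = 11 · 551
551 = 19 · 29
84854 = 2 · 7 · 11 · 19 · 29, which has 5 distinct prime factors.

5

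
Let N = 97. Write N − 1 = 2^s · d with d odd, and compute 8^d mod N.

97 − 1 = 96 = 2^5 · 3, so d = 3.
8^1 ≡ 8 (mod 97)
8^2 ≡ 8^2 = 64 ≡ 64 (mod 97)
3 = 2 + 1 in binary powers of 2.
So 8^3 ≡ 64 · 8 ≡ 27 (mod 97).
Squaring chain: 27 → 50 → 75 → 96 → 1; reaches −1, so base 8 does not prove 97 composite.

27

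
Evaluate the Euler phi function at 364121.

Factor: 364121 = 41 · 83 · 107.
φ(364121) = (41−1) · (83−1) · (107−1) = 40 · 82 · 106 = 347680.

347680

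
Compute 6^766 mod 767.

641

6^1 ≡ 6 (mod 767)
6^2 ≡ 6^2 = 36 ≡ 36 (mod 767)
6^4 ≡ 36^2 = 1296 ≡ 529 (mod 767)
6^8 ≡ 529^2 = 279841 ≡ 653 (mod 767)
6^16 ≡ 653^2 = 426409 ≡ 724 (mod 767)
6^32 ≡ 724^2 = 524176 ≡ 315 (mod 767)
6^64 ≡ 315^2 = 99225 ≡ 282 (mod 767)
6^128 ≡ 282^2 = 79524 ≡ 523 (mod 767)
6^256 ≡ 523^2 = 273529 ≡ 477 (mod 767)
6^512 ≡ 477^2 = 227529 ≡ 497 (mod 767)
766 = 512 + 128 + 64 + 32 + 16 + 8 + 4 + 2 in binary powers of 2.
So 6^766 ≡ 497 · 523 · 282 · 315 · 724 · 653 · 529 · 36 ≡ 641 (mod 767).
Since 641 ≠ 1, base 6 is a Fermat witness: 767 is composite.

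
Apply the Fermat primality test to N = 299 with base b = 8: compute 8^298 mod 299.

77

8^1 ≡ 8 (mod 299)
8^2 ≡ 8^2 = 64 ≡ 64 (mod 299)
8^4 ≡ 64^2 = 4096 ≡ 209 (mod 299)
8^8 ≡ 209^2 = 43681 ≡ 27 (mod 299)
8^16 ≡ 27^2 = 729 ≡ 131 (mod 299)
8^32 ≡ 131^2 = 17161 ≡ 118 (mod 299)
8^64 ≡ 118^2 = 13924 ≡ 170 (mod 299)
8^128 ≡ 170^2 = 28900 ≡ 196 (mod 299)
8^256 ≡ 196^2 = 38416 ≡ 144 (mod 299)
298 = 256 + 32 + 8 + 2 in binary powers of 2.
So 8^298 ≡ 144 · 118 · 27 · 64 ≡ 77 (mod 299).
Since 77 ≠ 1, base 8 is a Fermat witness: 299 is composite.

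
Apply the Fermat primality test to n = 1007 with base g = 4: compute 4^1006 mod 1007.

937

4^1 ≡ 4 (mod 1007)
4^2 ≡ 4^2 = 16 ≡ 16 (mod 1007)
4^4 ≡ 16^2 = 256 ≡ 256 (mod 1007)
4^8 ≡ 256^2 = 65536 ≡ 81 (mod 1007)
4^16 ≡ 81^2 = 6561 ≡ 519 (mod 1007)
4^32 ≡ 519^2 = 269361 ≡ 492 (mod 1007)
4^64 ≡ 492^2 = 242064 ≡ 384 (mod 1007)
4^128 ≡ 384^2 = 147456 ≡ 434 (mod 1007)
4^256 ≡ 434^2 = 188356 ≡ 47 (mod 1007)
4^512 ≡ 47^2 = 2209 ≡ 195 (mod 1007)
1006 = 512 + 256 + 128 + 64 + 32 + 8 + 4 + 2 in binary powers of 2.
So 4^1006 ≡ 195 · 47 · 434 · 384 · 492 · 81 · 256 · 16 ≡ 937 (mod 1007).
Since 937 ≠ 1, base 4 is a Fermat witness: 1007 is composite.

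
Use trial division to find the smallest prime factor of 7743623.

89

7743623 is odd.
Digit sum 32, not divisible by 3.
Ends in 3: not divisible by 5.
7: 7743623 = 7·1106231 + 6
11: 7743623 = 11·703965 + 8
13: 7743623 = 13·595663 + 4
17: 7743623 = 17·455507 + 4
19: 7743623 = 19·407559 + 2
23: 7743623 = 23·336679 + 6
29: 7743623 = 29·267021 + 14
31: 7743623 = 31·249794 + 9
37: 7743623 = 37·209287 + 4
41: 7743623 = 41·188868 + 35
43: 7743623 = 43·180084 + 11
47: 7743623 = 47·164757 + 44
53: 7743623 = 53·146106 + 5
59: 7743623 = 59·131247 + 50
61: 7743623 = 61·126944 + 39
67: 7743623 = 67·115576 + 31
71: 7743623 = 71·109065 + 8
73: 7743623 = 73·106077 + 2
79: 7743623 = 79·98020 + 43
83: 7743623 = 83·93296 + 55
89: 7743623 = 89·87007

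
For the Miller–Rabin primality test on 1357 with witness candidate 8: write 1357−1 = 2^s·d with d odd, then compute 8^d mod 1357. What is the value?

1357 − 1 = 1356 = 2^2 · 339, so d = 339.
8^1 ≡ 8 (mod 1357)
8^2 ≡ 8^2 = 64 ≡ 64 (mod 1357)
8^4 ≡ 64^2 = 4096 ≡ 25 (mod 1357)
8^8 ≡ 25^2 = 625 ≡ 625 (mod 1357)
8^16 ≡ 625^2 = 390625 ≡ 1166 (mod 1357)
8^32 ≡ 1166^2 = 1359556 ≡ 1199 (mod 1357)
8^64 ≡ 1199^2 = 1437601 ≡ 538 (mod 1357)
8^128 ≡ 538^2 = 289444 ≡ 403 (mod 1357)
8^256 ≡ 403^2 = 162409 ≡ 926 (mod 1357)
339 = 256 + 64 + 16 + 2 + 1 in binary powers of 2.
So 8^339 ≡ 926 · 538 · 1166 · 64 · 8 ≡ 55 (mod 1357).
Squaring chain: 55 → 311; never reaches −1, so base 8 is a Miller–Rabin witness that 1357 is composite.

55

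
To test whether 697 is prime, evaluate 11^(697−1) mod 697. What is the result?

543

11^1 ≡ 11 (mod 697)
11^2 ≡ 11^2 = 121 ≡ 121 (mod 697)
11^4 ≡ 121^2 = 14641 ≡ 4 (mod 697)
11^8 ≡ 4^2 = 16 ≡ 16 (mod 697)
11^16 ≡ 16^2 = 256 ≡ 256 (mod 697)
11^32 ≡ 256^2 = 65536 ≡ 18 (mod 697)
11^64 ≡ 18^2 = 324 ≡ 324 (mod 697)
11^128 ≡ 324^2 = 104976 ≡ 426 (mod 697)
11^256 ≡ 426^2 = 181476 ≡ 256 (mod 697)
11^512 ≡ 256^2 = 65536 ≡ 18 (mod 697)
696 = 512 + 128 + 32 + 16 + 8 in binary powers of 2.
So 11^696 ≡ 18 · 426 · 18 · 256 · 16 ≡ 543 (mod 697).
Since 543 ≠ 1, base 11 is a Fermat witness: 697 is composite.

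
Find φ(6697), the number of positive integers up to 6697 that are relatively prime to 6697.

Factor: 6697 = 37 · 181.
φ(6697) = (37−1) · (181−1) = 36 · 180 = 6480.

6480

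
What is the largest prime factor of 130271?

130271 = 17 · 7663
7663 = 79 · 97
97 is prime.
So 130271 = 17 · 79 · 97; the largest prime factor is 97.

97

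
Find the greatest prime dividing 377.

29

377 = 13 · 29
29 is prime.
So 377 = 13 · 29; the largest prime factor is 29.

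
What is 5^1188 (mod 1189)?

674

5^1 ≡ 5 (mod 1189)
5^2 ≡ 5^2 = 25 ≡ 25 (mod 1189)
5^4 ≡ 25^2 = 625 ≡ 625 (mod 1189)
5^8 ≡ 625^2 = 390625 ≡ 633 (mod 1189)
5^16 ≡ 633^2 = 400689 ≡ 1185 (mod 1189)
5^32 ≡ 1185^2 = 1404225 ≡ 16 (mod 1189)
5^64 ≡ 16^2 = 256 ≡ 256 (mod 1189)
5^128 ≡ 256^2 = 65536 ≡ 141 (mod 1189)
5^256 ≡ 141^2 = 19881 ≡ 857 (mod 1189)
5^512 ≡ 857^2 = 734449 ≡ 836 (mod 1189)
5^1024 ≡ 836^2 = 698896 ≡ 953 (mod 1189)
1188 = 1024 + 128 + 32 + 4 in binary powers of 2.
So 5^1188 ≡ 953 · 141 · 16 · 625 ≡ 674 (mod 1189).
Since 674 ≠ 1, base 5 is a Fermat witness: 1189 is composite.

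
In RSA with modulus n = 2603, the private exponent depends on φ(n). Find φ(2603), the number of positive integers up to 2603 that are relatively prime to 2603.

2448

Factor: 2603 = 19 · 137.
φ(2603) = (19−1) · (137−1) = 18 · 136 = 2448.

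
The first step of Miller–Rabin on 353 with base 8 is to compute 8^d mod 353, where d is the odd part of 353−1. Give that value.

116

353 − 1 = 352 = 2^5 · 11, so d = 11.
8^1 ≡ 8 (mod 353)
8^2 ≡ 8^2 = 64 ≡ 64 (mod 353)
8^4 ≡ 64^2 = 4096 ≡ 213 (mod 353)
8^8 ≡ 213^2 = 45369 ≡ 185 (mod 353)
11 = 8 + 2 + 1 in binary powers of 2.
So 8^11 ≡ 185 · 64 · 8 ≡ 116 (mod 353).
Squaring chain: 116 → 42 → 352 → 1 → 1; reaches −1, so base 8 does not prove 353 composite.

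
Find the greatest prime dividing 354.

59

354 = 2 · 177
177 = 3 · 59
59 is prime.
So 354 = 2 · 3 · 59; the largest prime factor is 59.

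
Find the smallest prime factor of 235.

235 is odd.
Digit sum 10, not divisible by 3.
Ends in 5: divisible by 5.

5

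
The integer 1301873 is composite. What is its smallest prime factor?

41

1301873 is odd.
Digit sum 23, not divisible by 3.
Ends in 3: not divisible by 5.
7: 1301873 = 7·185981 + 6
11: 1301873 = 11·118352 + 1
13: 1301873 = 13·100144 + 1
17: 1301873 = 17·76580 + 13
19: 1301873 = 19·68519 + 12
23: 1301873 = 23·56603 + 4
29: 1301873 = 29·44892 + 5
31: 1301873 = 31·41995 + 28
37: 1301873 = 37·35185 + 28
41: 1301873 = 41·31753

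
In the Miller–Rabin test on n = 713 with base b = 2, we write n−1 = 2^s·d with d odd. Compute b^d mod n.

713 − 1 = 712 = 2^3 · 89, so d = 89.
2^1 ≡ 2 (mod 713)
2^2 ≡ 2^2 = 4 ≡ 4 (mod 713)
2^4 ≡ 4^2 = 16 ≡ 16 (mod 713)
2^8 ≡ 16^2 = 256 ≡ 256 (mod 713)
2^16 ≡ 256^2 = 65536 ≡ 653 (mod 713)
2^32 ≡ 653^2 = 426409 ≡ 35 (mod 713)
2^64 ≡ 35^2 = 1225 ≡ 512 (mod 713)
89 = 64 + 16 + 8 + 1 in binary powers of 2.
So 2^89 ≡ 512 · 653 · 256 · 2 ≡ 140 (mod 713).
Squaring chain: 140 → 349 → 591; never reaches −1, so base 2 is a Miller–Rabin witness that 713 is composite.

140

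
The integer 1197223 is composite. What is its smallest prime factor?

67

1197223 is odd.
Digit sum 25, not divisible by 3.
Ends in 3: not divisible by 5.
7: 1197223 = 7·171031 + 6
11: 1197223 = 11·108838 + 5
13: 1197223 = 13·92094 + 1
17: 1197223 = 17·70424 + 15
19: 1197223 = 19·63011 + 14
23: 1197223 = 23·52053 + 4
29: 1197223 = 29·41283 + 16
31: 1197223 = 31·38620 + 3
37: 1197223 = 37·32357 + 14
41: 1197223 = 41·29200 + 23
43: 1197223 = 43·27842 + 17
47: 1197223 = 47·25472 + 39
53: 1197223 = 53·22589 + 6
59: 1197223 = 59·20291 + 54
61: 1197223 = 61·19626 + 37
67: 1197223 = 67·17869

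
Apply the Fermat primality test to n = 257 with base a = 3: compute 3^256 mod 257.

1

3^1 ≡ 3 (mod 257)
3^2 ≡ 3^2 = 9 ≡ 9 (mod 257)
3^4 ≡ 9^2 = 81 ≡ 81 (mod 257)
3^8 ≡ 81^2 = 6561 ≡ 136 (mod 257)
3^16 ≡ 136^2 = 18496 ≡ 249 (mod 257)
3^32 ≡ 249^2 = 62001 ≡ 64 (mod 257)
3^64 ≡ 64^2 = 4096 ≡ 241 (mod 257)
3^128 ≡ 241^2 = 58081 ≡ 256 (mod 257)
3^256 ≡ 256^2 = 65536 ≡ 1 (mod 257)
256 = 256 in binary powers of 2.
So 3^256 ≡ 1 ≡ 1 (mod 257).
Since the result is 1, base 3 gives no evidence that 257 is composite.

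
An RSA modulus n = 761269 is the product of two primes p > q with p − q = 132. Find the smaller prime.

Since p = q + 132, we have 761269 = q(q + 132), so q² + 132q − 761269 = 0.
Discriminant: 132² + 4·761269 = 17424 + 3045076 = 3062500; √3062500 = 1750.
q = (−132 + 1750)/2 = 809, and p = q + 132 = 941.
Check: 809 · 941 = 761269.

809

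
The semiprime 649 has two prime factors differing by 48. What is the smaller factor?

Since p = q + 48, we have 649 = q(q + 48), so q² + 48q − 649 = 0.
Discriminant: 48² + 4·649 = 2304 + 2596 = 4900; √4900 = 70.
q = (−48 + 70)/2 = 11, and p = q + 48 = 59.
Check: 11 · 59 = 649.

11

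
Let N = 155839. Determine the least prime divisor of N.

155839 is odd.
Digit sum 31, not divisible by 3.
Ends in 9: not divisible by 5.
7: 155839 = 7·22262 + 5
11: 155839 = 11·14167 + 2
13: 155839 = 13·11987 + 8
17: 155839 = 17·9167

17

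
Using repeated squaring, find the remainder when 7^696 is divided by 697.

16

7^1 ≡ 7 (mod 697)
7^2 ≡ 7^2 = 49 ≡ 49 (mod 697)
7^4 ≡ 49^2 = 2401 ≡ 310 (mod 697)
7^8 ≡ 310^2 = 96100 ≡ 611 (mod 697)
7^16 ≡ 611^2 = 373321 ≡ 426 (mod 697)
7^32 ≡ 426^2 = 181476 ≡ 256 (mod 697)
7^64 ≡ 256^2 = 65536 ≡ 18 (mod 697)
7^128 ≡ 18^2 = 324 ≡ 324 (mod 697)
7^256 ≡ 324^2 = 104976 ≡ 426 (mod 697)
7^512 ≡ 426^2 = 181476 ≡ 256 (mod 697)
696 = 512 + 128 + 32 + 16 + 8 in binary powers of 2.
So 7^696 ≡ 256 · 324 · 256 · 426 · 611 ≡ 16 (mod 697).
Since 16 ≠ 1, base 7 is a Fermat witness: 697 is composite.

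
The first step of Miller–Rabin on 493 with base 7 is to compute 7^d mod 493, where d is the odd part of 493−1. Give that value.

371

493 − 1 = 492 = 2^2 · 123, so d = 123.
7^1 ≡ 7 (mod 493)
7^2 ≡ 7^2 = 49 ≡ 49 (mod 493)
7^4 ≡ 49^2 = 2401 ≡ 429 (mod 493)
7^8 ≡ 429^2 = 184041 ≡ 152 (mod 493)
7^16 ≡ 152^2 = 23104 ≡ 426 (mod 493)
7^32 ≡ 426^2 = 181476 ≡ 52 (mod 493)
7^64 ≡ 52^2 = 2704 ≡ 239 (mod 493)
123 = 64 + 32 + 16 + 8 + 2 + 1 in binary powers of 2.
So 7^123 ≡ 239 · 52 · 426 · 152 · 49 · 7 ≡ 371 (mod 493).
Squaring chain: 371 → 94; never reaches −1, so base 7 is a Miller–Rabin witness that 493 is composite.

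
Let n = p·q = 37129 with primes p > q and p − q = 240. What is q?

107

Since p = q + 240, we have 37129 = q(q + 240), so q² + 240q − 37129 = 0.
Discriminant: 240² + 4·37129 = 57600 + 148516 = 206116; √206116 = 454.
q = (−240 + 454)/2 = 107, and p = q + 240 = 347.
Check: 107 · 347 = 37129.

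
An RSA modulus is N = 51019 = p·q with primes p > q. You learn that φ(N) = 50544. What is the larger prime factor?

φ(n) = (p−1)(q−1) = n − (p+q) + 1, so p + q = 51019 − 50544 + 1 = 476.
p and q are the roots of t² − 476t + 51019 = 0.
Discriminant: 476² − 4·51019 = 226576 − 204076 = 22500; √22500 = 150.
q = (476 − 150)/2 = 163, p = (476 + 150)/2 = 313.
Check: 163 · 313 = 51019.

313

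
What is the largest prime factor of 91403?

91403 = 13 · 7031
7031 = 79 · 89
89 is prime.
So 91403 = 13 · 79 · 89; the largest prime factor is 89.

89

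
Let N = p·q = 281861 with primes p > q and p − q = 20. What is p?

Since p = q + 20, we have 281861 = q(q + 20), so q² + 20q − 281861 = 0.
Discriminant: 20² + 4·281861 = 400 + 1127444 = 1127844; √1127844 = 1062.
q = (−20 + 1062)/2 = 521, and p = q + 20 = 541.
Check: 521 · 541 = 281861.

541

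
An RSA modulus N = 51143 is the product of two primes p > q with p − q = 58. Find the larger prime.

257

Since p = q + 58, we have 51143 = q(q + 58), so q² + 58q − 51143 = 0.
Discriminant: 58² + 4·51143 = 3364 + 204572 = 207936; √207936 = 456.
q = (−58 + 456)/2 = 199, and p = q + 58 = 257.
Check: 199 · 257 = 51143.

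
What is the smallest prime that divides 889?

7

889 is odd.
Digit sum 25, not divisible by 3.
Ends in 9: not divisible by 5.
7: 889 = 7·127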